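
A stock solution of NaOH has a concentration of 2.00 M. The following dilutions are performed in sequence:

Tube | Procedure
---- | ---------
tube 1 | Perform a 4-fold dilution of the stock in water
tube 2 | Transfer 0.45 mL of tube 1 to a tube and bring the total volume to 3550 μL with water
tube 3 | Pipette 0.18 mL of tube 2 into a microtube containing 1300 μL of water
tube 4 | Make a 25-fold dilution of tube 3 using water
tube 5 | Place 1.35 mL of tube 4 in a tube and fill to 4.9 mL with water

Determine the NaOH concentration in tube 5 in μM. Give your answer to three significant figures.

84.9 μM

Step 1: 4-fold → factor 4
Step 2: 0.45 mL brought to 3550 μL → factor 3.55/0.45 = 7.8889
Step 3: 0.18 mL + 1300 μL = 1.48 mL total → factor 1.48/0.18 = 8.2222
Step 4: 25-fold → factor 25
Step 5: 1.35 mL brought to 4.9 mL → factor 4.9/1.35 = 3.6296
Overall dilution factor = 4 × 7.8889 × 8.2222 × 25 × 3.6296 = 23543
Final = 2.00 M / 23543 = 8.495 × 10^-5 M = 84.9 μM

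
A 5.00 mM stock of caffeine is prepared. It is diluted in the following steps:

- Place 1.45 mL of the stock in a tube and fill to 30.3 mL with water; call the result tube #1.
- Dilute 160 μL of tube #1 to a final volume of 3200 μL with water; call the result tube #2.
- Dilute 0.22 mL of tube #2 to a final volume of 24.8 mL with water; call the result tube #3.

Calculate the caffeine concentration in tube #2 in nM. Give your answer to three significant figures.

1.20 × 10^4 nM

Step 1: 1.45 mL brought to 30.3 mL → factor 30.3/1.45 = 20.897
Step 2: 160 μL brought to 3200 μL → factor 3200/160 = 20
Dilution factor through tube #2 = 20.897 × 20 = 417.93
[tube #2] = 5.00 mM / 417.93 = 0.01196 mM = 1.20 × 10^4 nM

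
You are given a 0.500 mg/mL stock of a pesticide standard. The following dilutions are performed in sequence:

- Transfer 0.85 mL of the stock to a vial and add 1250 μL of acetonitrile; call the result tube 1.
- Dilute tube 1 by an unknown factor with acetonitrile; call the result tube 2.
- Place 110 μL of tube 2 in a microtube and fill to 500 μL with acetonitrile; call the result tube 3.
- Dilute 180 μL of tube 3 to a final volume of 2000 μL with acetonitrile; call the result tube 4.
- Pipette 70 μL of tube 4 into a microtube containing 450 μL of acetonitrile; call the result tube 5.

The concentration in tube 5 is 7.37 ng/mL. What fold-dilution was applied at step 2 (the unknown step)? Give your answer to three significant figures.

73.2-fold

Step 1: 0.85 mL + 1250 μL = 2.1 mL total → factor 2.1/0.85 = 2.4706
Step 2: unknown factor x
Step 3: 110 μL brought to 500 μL → factor 500/110 = 4.5455
Step 4: 180 μL brought to 2000 μL → factor 2000/180 = 11.111
Step 5: 70 μL + 450 μL = 520 μL total → factor 520/70 = 7.4286
Product of known-step factors = 926.92
Overall factor = 0.500 mg/mL / (7.37 ng/mL) = 67843
x = 67843 / 926.92 = 73.2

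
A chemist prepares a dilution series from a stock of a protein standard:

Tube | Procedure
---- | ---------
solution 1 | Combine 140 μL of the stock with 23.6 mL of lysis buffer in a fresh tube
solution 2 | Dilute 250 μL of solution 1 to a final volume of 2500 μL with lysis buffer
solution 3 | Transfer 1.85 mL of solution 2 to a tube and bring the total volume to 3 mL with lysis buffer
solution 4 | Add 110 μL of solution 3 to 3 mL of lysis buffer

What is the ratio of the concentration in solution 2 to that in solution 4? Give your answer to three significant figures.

Step 1: 140 μL + 23.6 mL = 23740 μL total → factor 23740/140 = 169.57
Step 2: 250 μL brought to 2500 μL → factor 2500/250 = 10
Step 3: 1.85 mL brought to 3 mL → factor 3/1.85 = 1.6216
Step 4: 110 μL + 3 mL = 3110 μL total → factor 3110/110 = 28.273
Dilution factor to solution 2 = 1695.7; to solution 4 = 77745
[solution 2]/[solution 4] = (factor to solution 4)/(factor to solution 2) = 77745/1695.7 = 45.8

45.8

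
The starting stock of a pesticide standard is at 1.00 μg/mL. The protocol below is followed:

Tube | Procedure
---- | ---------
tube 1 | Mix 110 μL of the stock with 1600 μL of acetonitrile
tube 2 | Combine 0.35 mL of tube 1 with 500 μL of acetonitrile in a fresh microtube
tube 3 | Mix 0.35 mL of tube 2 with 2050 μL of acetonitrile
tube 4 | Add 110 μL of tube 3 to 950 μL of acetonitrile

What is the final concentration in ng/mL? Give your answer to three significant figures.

0.401 ng/mL

Step 1: 110 μL + 1600 μL = 1710 μL total → factor 1710/110 = 15.545
Step 2: 0.35 mL + 500 μL = 0.85 mL total → factor 0.85/0.35 = 2.4286
Step 3: 0.35 mL + 2050 μL = 2.4 mL total → factor 2.4/0.35 = 6.8571
Step 4: 110 μL + 950 μL = 1060 μL total → factor 1060/110 = 9.6364
Overall dilution factor = 15.545 × 2.4286 × 6.8571 × 9.6364 = 2494.7
Final = 1.00 μg/mL / 2494.7 = 0.0004009 μg/mL = 0.401 ng/mL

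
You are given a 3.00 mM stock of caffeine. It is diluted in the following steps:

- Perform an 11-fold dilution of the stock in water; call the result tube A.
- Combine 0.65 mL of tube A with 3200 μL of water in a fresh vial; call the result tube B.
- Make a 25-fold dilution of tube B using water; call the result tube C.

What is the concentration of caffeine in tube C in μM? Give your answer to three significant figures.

Step 1: 11-fold → factor 11
Step 2: 0.65 mL + 3200 μL = 3.85 mL total → factor 3.85/0.65 = 5.9231
Step 3: 25-fold → factor 25
Overall dilution factor = 11 × 5.9231 × 25 = 1628.8
Final = 3.00 mM / 1628.8 = 0.001842 mM = 1.84 μM

1.84 μM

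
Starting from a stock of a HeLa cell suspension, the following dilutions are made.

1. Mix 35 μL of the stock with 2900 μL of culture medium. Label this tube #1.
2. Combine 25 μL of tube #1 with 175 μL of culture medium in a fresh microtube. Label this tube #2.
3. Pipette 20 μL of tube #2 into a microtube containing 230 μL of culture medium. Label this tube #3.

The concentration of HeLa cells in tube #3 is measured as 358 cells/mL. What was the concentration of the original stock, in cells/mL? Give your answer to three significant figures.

3.00 × 10^6 cells/mL

Step 1: 35 μL + 2900 μL = 2935 μL total → factor 2935/35 = 83.857
Step 2: 25 μL + 175 μL = 200 μL total → factor 200/25 = 8
Step 3: 20 μL + 230 μL = 250 μL total → factor 250/20 = 12.5
Overall dilution factor = 83.857 × 8 × 12.5 = 8385.7
Stock = 358 cells/mL × 8385.7 = 3.00 × 10^6 cells/mL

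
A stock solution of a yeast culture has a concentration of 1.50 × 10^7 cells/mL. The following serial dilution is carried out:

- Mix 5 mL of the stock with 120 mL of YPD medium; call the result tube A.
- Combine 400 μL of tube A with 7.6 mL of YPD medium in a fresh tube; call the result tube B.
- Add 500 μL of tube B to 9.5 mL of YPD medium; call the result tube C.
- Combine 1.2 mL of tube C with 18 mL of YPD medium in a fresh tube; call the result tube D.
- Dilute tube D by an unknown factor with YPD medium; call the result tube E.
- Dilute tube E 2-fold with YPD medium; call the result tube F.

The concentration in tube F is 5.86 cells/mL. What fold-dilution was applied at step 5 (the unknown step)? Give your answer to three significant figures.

8.00-fold

Step 1: 5 mL + 120 mL = 125 mL total → factor 125/5 = 25
Step 2: 400 μL + 7.6 mL = 8000 μL total → factor 8000/400 = 20
Step 3: 500 μL + 9.5 mL = 10000 μL total → factor 10000/500 = 20
Step 4: 1.2 mL + 18 mL = 19.2 mL total → factor 19.2/1.2 = 16
Step 5: unknown factor x
Step 6: 2-fold → factor 2
Product of known-step factors = 3.2 × 10^5
Overall factor = 1.50 × 10^7 cells/mL / (5.86 cells/mL) = 2.5597 × 10^6
x = 2.5597 × 10^6 / 3.2 × 10^5 = 8.00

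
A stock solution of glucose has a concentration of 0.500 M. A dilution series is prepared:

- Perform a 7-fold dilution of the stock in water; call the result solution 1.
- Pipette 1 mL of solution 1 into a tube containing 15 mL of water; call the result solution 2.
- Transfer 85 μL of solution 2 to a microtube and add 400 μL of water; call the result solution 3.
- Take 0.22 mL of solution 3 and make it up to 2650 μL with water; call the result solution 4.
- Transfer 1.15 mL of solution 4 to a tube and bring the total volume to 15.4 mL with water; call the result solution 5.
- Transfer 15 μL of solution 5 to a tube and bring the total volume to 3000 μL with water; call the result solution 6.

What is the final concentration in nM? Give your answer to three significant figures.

24.3 nM

Step 1: 7-fold → factor 7
Step 2: 1 mL + 15 mL = 16 mL total → factor 16/1 = 16
Step 3: 85 μL + 400 μL = 485 μL total → factor 485/85 = 5.7059
Step 4: 0.22 mL brought to 2650 μL → factor 2.65/0.22 = 12.045
Step 5: 1.15 mL brought to 15.4 mL → factor 15.4/1.15 = 13.391
Step 6: 15 μL brought to 3000 μL → factor 3000/15 = 200
Overall dilution factor = 7 × 16 × 5.7059 × 12.045 × 13.391 × 200 = 2.0617 × 10^7
Final = 0.500 M / 2.0617 × 10^7 = 2.425 × 10^-8 M = 24.3 nM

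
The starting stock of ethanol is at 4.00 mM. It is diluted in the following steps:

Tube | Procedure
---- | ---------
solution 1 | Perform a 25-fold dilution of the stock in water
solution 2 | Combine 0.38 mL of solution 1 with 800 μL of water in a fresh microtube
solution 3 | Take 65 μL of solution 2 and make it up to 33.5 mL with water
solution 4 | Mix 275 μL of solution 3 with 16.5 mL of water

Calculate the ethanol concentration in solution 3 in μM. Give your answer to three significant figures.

Step 1: 25-fold → factor 25
Step 2: 0.38 mL + 800 μL = 1.18 mL total → factor 1.18/0.38 = 3.1053
Step 3: 65 μL brought to 33.5 mL → factor 33500/65 = 515.38
Dilution factor through solution 3 = 25 × 3.1053 × 515.38 = 40010
[solution 3] = 4.00 mM / 40010 = 9.997 × 10^-5 mM = 0.100 μM

0.100 μM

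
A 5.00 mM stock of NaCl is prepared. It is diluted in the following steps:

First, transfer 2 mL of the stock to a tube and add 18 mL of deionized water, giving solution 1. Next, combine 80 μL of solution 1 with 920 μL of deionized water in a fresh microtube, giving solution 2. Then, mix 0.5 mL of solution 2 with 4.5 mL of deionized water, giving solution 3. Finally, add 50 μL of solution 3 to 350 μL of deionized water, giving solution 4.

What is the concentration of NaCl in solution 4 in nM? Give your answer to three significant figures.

Step 1: 2 mL + 18 mL = 20 mL total → factor 20/2 = 10
Step 2: 80 μL + 920 μL = 1000 μL total → factor 1000/80 = 12.5
Step 3: 0.5 mL + 4.5 mL = 5 mL total → factor 5/0.5 = 10
Step 4: 50 μL + 350 μL = 400 μL total → factor 400/50 = 8
Overall dilution factor = 10 × 12.5 × 10 × 8 = 10000
Final = 5.00 mM / 10000 = 0.0005000 mM = 500 nM

500 nM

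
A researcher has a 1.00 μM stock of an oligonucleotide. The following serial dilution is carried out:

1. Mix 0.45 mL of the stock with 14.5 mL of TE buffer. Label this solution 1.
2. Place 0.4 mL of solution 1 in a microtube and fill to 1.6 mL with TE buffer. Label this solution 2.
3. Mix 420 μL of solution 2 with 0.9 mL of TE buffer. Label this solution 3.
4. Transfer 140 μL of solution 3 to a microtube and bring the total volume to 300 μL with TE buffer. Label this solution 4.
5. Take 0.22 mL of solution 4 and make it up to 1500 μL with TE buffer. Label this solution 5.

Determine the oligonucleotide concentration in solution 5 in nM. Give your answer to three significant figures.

0.164 nM

Step 1: 0.45 mL + 14.5 mL = 14.95 mL total → factor 14.95/0.45 = 33.222
Step 2: 0.4 mL brought to 1.6 mL → factor 1.6/0.4 = 4
Step 3: 420 μL + 0.9 mL = 1320 μL total → factor 1320/420 = 3.1429
Step 4: 140 μL brought to 300 μL → factor 300/140 = 2.1429
Step 5: 0.22 mL brought to 1500 μL → factor 1.5/0.22 = 6.8182
Overall dilution factor = 33.222 × 4 × 3.1429 × 2.1429 × 6.8182 = 6102
Final = 1.00 μM / 6102 = 0.0001639 μM = 0.164 nM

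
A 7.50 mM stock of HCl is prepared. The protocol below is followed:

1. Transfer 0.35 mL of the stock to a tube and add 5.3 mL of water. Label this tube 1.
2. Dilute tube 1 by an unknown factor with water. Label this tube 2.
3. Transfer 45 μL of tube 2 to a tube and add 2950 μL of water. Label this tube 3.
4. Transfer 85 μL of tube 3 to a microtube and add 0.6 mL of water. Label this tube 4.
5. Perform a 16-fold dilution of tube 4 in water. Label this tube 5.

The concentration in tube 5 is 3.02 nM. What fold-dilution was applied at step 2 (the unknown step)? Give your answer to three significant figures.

17.9-fold

Step 1: 0.35 mL + 5.3 mL = 5.65 mL total → factor 5.65/0.35 = 16.143
Step 2: unknown factor x
Step 3: 45 μL + 2950 μL = 2995 μL total → factor 2995/45 = 66.556
Step 4: 85 μL + 0.6 mL = 685 μL total → factor 685/85 = 8.0588
Step 5: 16-fold → factor 16
Product of known-step factors = 1.3853 × 10^5
Overall factor = 7.50 mM / (3.02 nM) = 2.4834 × 10^6
x = 2.4834 × 10^6 / 1.3853 × 10^5 = 17.9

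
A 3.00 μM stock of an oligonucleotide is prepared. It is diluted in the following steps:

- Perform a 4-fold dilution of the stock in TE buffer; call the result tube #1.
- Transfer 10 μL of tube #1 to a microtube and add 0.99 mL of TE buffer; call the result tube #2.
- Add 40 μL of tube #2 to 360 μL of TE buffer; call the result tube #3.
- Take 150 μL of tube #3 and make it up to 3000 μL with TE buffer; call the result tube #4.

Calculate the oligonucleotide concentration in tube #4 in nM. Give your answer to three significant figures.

0.0375 nM

Step 1: 4-fold → factor 4
Step 2: 10 μL + 0.99 mL = 1000 μL total → factor 1000/10 = 100
Step 3: 40 μL + 360 μL = 400 μL total → factor 400/40 = 10
Step 4: 150 μL brought to 3000 μL → factor 3000/150 = 20
Dilution factor through tube #4 = 4 × 100 × 10 × 20 = 80000
[tube #4] = 3.00 μM / 80000 = 3.750 × 10^-5 μM = 0.0375 nM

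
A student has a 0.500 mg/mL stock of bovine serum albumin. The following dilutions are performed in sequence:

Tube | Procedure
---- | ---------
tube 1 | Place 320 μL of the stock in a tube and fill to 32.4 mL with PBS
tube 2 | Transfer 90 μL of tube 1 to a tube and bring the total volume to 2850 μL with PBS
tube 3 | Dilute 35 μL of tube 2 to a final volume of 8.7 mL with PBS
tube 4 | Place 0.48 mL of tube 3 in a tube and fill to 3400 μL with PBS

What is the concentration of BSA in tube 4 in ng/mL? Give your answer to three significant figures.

0.0886 ng/mL

Step 1: 320 μL brought to 32.4 mL → factor 32400/320 = 101.25
Step 2: 90 μL brought to 2850 μL → factor 2850/90 = 31.667
Step 3: 35 μL brought to 8.7 mL → factor 8700/35 = 248.57
Step 4: 0.48 mL brought to 3400 μL → factor 3.4/0.48 = 7.0833
Overall dilution factor = 101.25 × 31.667 × 248.57 × 7.0833 = 5.6453 × 10^6
Final = 0.500 mg/mL / 5.6453 × 10^6 = 8.857 × 10^-8 mg/mL = 0.0886 ng/mL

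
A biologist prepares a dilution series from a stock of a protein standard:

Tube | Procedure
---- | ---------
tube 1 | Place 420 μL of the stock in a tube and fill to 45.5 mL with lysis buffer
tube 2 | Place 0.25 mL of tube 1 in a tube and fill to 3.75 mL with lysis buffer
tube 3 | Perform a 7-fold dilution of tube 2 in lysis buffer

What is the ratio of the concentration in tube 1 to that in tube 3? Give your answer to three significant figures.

Step 1: 420 μL brought to 45.5 mL → factor 45500/420 = 108.33
Step 2: 0.25 mL brought to 3.75 mL → factor 3.75/0.25 = 15
Step 3: 7-fold → factor 7
Dilution factor to tube 1 = 108.33; to tube 3 = 11375
[tube 1]/[tube 3] = (factor to tube 3)/(factor to tube 1) = 11375/108.33 = 105

105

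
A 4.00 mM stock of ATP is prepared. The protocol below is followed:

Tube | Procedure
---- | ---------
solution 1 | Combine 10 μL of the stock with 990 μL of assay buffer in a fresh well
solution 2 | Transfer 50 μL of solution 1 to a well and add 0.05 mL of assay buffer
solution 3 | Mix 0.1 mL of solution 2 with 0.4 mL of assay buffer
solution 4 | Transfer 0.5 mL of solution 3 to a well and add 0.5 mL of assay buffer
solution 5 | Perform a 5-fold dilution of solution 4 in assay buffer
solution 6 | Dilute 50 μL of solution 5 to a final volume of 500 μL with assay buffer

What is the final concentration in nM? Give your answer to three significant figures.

Step 1: 10 μL + 990 μL = 1000 μL total → factor 1000/10 = 100
Step 2: 50 μL + 0.05 mL = 100 μL total → factor 100/50 = 2
Step 3: 0.1 mL + 0.4 mL = 0.5 mL total → factor 0.5/0.1 = 5
Step 4: 0.5 mL + 0.5 mL = 1 mL total → factor 1/0.5 = 2
Step 5: 5-fold → factor 5
Step 6: 50 μL brought to 500 μL → factor 500/50 = 10
Overall dilution factor = 100 × 2 × 5 × 2 × 5 × 10 = 1 × 10^5
Final = 4.00 mM / 1 × 10^5 = 4.000 × 10^-5 mM = 40.0 nM

40.0 nM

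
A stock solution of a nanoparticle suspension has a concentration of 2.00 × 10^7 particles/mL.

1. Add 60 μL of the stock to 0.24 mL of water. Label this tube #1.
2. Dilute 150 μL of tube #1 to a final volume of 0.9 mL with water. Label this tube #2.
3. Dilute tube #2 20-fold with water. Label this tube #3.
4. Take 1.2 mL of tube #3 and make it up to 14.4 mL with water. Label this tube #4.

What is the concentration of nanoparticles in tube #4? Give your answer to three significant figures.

2.78 × 10^3 particles/mL

Step 1: 60 μL + 0.24 mL = 300 μL total → factor 300/60 = 5
Step 2: 150 μL brought to 0.9 mL → factor 900/150 = 6
Step 3: 20-fold → factor 20
Step 4: 1.2 mL brought to 14.4 mL → factor 14.4/1.2 = 12
Overall dilution factor = 5 × 6 × 20 × 12 = 7200
Final = 2.00 × 10^7 particles/mL / 7200 = 2.78 × 10^3 particles/mL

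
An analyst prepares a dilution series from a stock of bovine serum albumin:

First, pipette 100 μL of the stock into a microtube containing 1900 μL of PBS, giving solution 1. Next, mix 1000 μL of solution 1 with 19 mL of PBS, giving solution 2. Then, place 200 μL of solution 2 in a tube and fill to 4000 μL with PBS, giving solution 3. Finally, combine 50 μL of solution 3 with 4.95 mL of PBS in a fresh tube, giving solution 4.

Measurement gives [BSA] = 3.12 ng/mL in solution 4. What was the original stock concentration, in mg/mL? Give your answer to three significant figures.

2.50 mg/mL

Step 1: 100 μL + 1900 μL = 2000 μL total → factor 2000/100 = 20
Step 2: 1000 μL + 19 mL = 20000 μL total → factor 20000/1000 = 20
Step 3: 200 μL brought to 4000 μL → factor 4000/200 = 20
Step 4: 50 μL + 4.95 mL = 5000 μL total → factor 5000/50 = 100
Overall dilution factor = 20 × 20 × 20 × 100 = 8 × 10^5
Stock = 3.12 ng/mL × 8 × 10^5 = 2.496 × 10^6 ng/mL = 2.50 mg/mL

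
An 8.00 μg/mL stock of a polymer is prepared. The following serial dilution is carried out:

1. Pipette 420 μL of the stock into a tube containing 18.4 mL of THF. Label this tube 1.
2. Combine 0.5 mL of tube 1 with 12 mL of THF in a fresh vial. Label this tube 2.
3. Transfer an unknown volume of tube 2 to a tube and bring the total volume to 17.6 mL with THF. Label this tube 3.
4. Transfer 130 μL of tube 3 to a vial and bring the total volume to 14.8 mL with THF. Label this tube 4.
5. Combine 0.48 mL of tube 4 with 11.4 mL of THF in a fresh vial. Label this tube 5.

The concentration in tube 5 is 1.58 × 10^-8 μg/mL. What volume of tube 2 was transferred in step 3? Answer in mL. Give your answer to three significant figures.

Step 1: 420 μL + 18.4 mL = 18820 μL total → factor 18820/420 = 44.81
Step 2: 0.5 mL + 12 mL = 12.5 mL total → factor 12.5/0.5 = 25
Step 3: v brought to 17.6 mL → factor = 17.6 mL/v
Step 4: 130 μL brought to 14.8 mL → factor 14800/130 = 113.85
Step 5: 0.48 mL + 11.4 mL = 11.88 mL total → factor 11.88/0.48 = 24.75
Product of known-step factors = 3.1565 × 10^6
Overall factor = 8.00 μg/mL / (1.58 × 10^-8 μg/mL) = 5.0633 × 10^8
Step-3 factor = 5.0633 × 10^8 / 3.1565 × 10^6 = 160.41
v = 17.6 mL / 160.41 = 0.110 mL

0.110 mL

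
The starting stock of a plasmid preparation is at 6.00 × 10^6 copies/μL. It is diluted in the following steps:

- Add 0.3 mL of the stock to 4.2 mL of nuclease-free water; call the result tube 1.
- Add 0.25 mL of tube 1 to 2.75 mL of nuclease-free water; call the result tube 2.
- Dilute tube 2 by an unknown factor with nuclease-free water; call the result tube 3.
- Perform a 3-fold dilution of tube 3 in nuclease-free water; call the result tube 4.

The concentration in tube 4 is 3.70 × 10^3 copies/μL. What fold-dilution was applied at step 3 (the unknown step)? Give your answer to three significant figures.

Step 1: 0.3 mL + 4.2 mL = 4.5 mL total → factor 4.5/0.3 = 15
Step 2: 0.25 mL + 2.75 mL = 3 mL total → factor 3/0.25 = 12
Step 3: unknown factor x
Step 4: 3-fold → factor 3
Product of known-step factors = 540
Overall factor = 6.00 × 10^6 copies/μL / (3.70 × 10^3 copies/μL) = 1621.6
x = 1621.6 / 540 = 3.00

3.00-fold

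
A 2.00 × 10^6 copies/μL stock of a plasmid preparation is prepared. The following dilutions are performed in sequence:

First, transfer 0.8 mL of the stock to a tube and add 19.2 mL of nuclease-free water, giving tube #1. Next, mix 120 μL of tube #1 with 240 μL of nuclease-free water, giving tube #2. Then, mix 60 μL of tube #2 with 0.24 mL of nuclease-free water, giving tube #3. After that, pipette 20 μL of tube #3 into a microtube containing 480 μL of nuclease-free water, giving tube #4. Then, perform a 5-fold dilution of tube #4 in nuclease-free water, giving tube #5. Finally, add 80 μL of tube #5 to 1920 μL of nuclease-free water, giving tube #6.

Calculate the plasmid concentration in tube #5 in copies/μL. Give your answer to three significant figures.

Step 1: 0.8 mL + 19.2 mL = 20 mL total → factor 20/0.8 = 25
Step 2: 120 μL + 240 μL = 360 μL total → factor 360/120 = 3
Step 3: 60 μL + 0.24 mL = 300 μL total → factor 300/60 = 5
Step 4: 20 μL + 480 μL = 500 μL total → factor 500/20 = 25
Step 5: 5-fold → factor 5
Dilution factor through tube #5 = 25 × 3 × 5 × 25 × 5 = 46875
[tube #5] = 2.00 × 10^6 copies/μL / 46875 = 42.7 copies/μL

42.7 copies/μL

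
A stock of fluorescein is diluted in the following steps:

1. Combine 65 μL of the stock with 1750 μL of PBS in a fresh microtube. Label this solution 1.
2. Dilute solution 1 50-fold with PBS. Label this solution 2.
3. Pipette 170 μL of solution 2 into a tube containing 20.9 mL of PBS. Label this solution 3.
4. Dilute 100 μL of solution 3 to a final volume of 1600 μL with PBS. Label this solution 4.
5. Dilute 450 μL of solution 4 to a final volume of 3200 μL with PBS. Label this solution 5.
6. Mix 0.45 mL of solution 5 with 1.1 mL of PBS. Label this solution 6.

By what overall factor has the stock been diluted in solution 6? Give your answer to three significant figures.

6.78 × 10^7

Step 1: 65 μL + 1750 μL = 1815 μL total → factor 1815/65 = 27.923
Step 2: 50-fold → factor 50
Step 3: 170 μL + 20.9 mL = 21070 μL total → factor 21070/170 = 123.94
Step 4: 100 μL brought to 1600 μL → factor 1600/100 = 16
Step 5: 450 μL brought to 3200 μL → factor 3200/450 = 7.1111
Step 6: 0.45 mL + 1.1 mL = 1.55 mL total → factor 1.55/0.45 = 3.4444
Overall dilution factor = 27.923 × 50 × 123.94 × 16 × 7.1111 × 3.4444 = 6.7815 × 10^7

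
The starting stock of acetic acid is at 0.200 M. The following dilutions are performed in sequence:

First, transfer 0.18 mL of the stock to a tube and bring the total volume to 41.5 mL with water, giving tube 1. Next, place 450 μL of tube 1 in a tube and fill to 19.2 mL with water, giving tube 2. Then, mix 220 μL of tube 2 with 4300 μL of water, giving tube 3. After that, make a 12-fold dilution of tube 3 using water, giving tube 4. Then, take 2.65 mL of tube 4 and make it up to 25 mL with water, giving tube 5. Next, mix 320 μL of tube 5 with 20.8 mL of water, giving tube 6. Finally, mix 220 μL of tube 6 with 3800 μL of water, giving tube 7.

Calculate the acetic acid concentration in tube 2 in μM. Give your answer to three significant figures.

Step 1: 0.18 mL brought to 41.5 mL → factor 41.5/0.18 = 230.56
Step 2: 450 μL brought to 19.2 mL → factor 19200/450 = 42.667
Dilution factor through tube 2 = 230.56 × 42.667 = 9837
[tube 2] = 0.200 M / 9837 = 2.033 × 10^-5 M = 20.3 μM

20.3 μM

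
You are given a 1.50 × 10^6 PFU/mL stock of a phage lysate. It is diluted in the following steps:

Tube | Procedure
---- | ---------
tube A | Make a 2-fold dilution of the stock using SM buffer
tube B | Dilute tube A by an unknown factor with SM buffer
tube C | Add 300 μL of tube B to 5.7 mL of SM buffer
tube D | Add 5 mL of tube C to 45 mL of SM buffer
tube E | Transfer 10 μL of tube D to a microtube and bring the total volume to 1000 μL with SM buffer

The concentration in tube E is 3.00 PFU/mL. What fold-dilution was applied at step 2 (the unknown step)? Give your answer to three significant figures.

Step 1: 2-fold → factor 2
Step 2: unknown factor x
Step 3: 300 μL + 5.7 mL = 6000 μL total → factor 6000/300 = 20
Step 4: 5 mL + 45 mL = 50 mL total → factor 50/5 = 10
Step 5: 10 μL brought to 1000 μL → factor 1000/10 = 100
Product of known-step factors = 40000
Overall factor = 1.50 × 10^6 PFU/mL / (3.00 PFU/mL) = 5 × 10^5
x = 5 × 10^5 / 40000 = 12.5

12.5-fold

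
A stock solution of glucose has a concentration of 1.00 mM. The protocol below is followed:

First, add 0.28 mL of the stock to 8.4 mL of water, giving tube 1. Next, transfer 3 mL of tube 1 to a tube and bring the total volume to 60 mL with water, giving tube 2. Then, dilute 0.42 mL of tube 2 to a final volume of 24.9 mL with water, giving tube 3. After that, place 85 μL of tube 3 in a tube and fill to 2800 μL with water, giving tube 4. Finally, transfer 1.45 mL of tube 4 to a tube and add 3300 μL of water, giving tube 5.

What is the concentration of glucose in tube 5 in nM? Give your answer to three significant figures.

0.252 nM

Step 1: 0.28 mL + 8.4 mL = 8.68 mL total → factor 8.68/0.28 = 31
Step 2: 3 mL brought to 60 mL → factor 60/3 = 20
Step 3: 0.42 mL brought to 24.9 mL → factor 24.9/0.42 = 59.286
Step 4: 85 μL brought to 2800 μL → factor 2800/85 = 32.941
Step 5: 1.45 mL + 3300 μL = 4.75 mL total → factor 4.75/1.45 = 3.2759
Overall dilution factor = 31 × 20 × 59.286 × 32.941 × 3.2759 = 3.9665 × 10^6
Final = 1.00 mM / 3.9665 × 10^6 = 2.521 × 10^-7 mM = 0.252 nM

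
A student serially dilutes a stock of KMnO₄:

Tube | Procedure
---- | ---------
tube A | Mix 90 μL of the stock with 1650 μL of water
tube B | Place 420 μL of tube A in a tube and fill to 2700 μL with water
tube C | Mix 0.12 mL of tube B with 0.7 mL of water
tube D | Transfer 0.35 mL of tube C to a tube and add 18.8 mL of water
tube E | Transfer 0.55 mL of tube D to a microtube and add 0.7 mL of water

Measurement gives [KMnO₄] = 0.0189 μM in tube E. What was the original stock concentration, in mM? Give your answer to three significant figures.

2.00 mM

Step 1: 90 μL + 1650 μL = 1740 μL total → factor 1740/90 = 19.333
Step 2: 420 μL brought to 2700 μL → factor 2700/420 = 6.4286
Step 3: 0.12 mL + 0.7 mL = 0.82 mL total → factor 0.82/0.12 = 6.8333
Step 4: 0.35 mL + 18.8 mL = 19.15 mL total → factor 19.15/0.35 = 54.714
Step 5: 0.55 mL + 0.7 mL = 1.25 mL total → factor 1.25/0.55 = 2.2727
Overall dilution factor = 19.333 × 6.4286 × 6.8333 × 54.714 × 2.2727 = 1.0561 × 10^5
Stock = 0.0189 μM × 1.0561 × 10^5 = 1996 μM = 2.00 mM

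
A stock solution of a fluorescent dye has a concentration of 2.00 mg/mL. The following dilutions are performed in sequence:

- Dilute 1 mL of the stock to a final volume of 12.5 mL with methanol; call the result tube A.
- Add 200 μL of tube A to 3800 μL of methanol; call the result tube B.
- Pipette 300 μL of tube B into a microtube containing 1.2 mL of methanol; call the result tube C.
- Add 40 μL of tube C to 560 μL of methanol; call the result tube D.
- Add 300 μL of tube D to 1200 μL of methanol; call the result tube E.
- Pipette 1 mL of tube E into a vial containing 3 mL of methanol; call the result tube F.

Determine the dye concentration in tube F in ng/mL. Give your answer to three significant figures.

5.33 ng/mL

Step 1: 1 mL brought to 12.5 mL → factor 12.5/1 = 12.5
Step 2: 200 μL + 3800 μL = 4000 μL total → factor 4000/200 = 20
Step 3: 300 μL + 1.2 mL = 1500 μL total → factor 1500/300 = 5
Step 4: 40 μL + 560 μL = 600 μL total → factor 600/40 = 15
Step 5: 300 μL + 1200 μL = 1500 μL total → factor 1500/300 = 5
Step 6: 1 mL + 3 mL = 4 mL total → factor 4/1 = 4
Overall dilution factor = 12.5 × 20 × 5 × 15 × 5 × 4 = 3.75 × 10^5
Final = 2.00 mg/mL / 3.75 × 10^5 = 5.333 × 10^-6 mg/mL = 5.33 ng/mL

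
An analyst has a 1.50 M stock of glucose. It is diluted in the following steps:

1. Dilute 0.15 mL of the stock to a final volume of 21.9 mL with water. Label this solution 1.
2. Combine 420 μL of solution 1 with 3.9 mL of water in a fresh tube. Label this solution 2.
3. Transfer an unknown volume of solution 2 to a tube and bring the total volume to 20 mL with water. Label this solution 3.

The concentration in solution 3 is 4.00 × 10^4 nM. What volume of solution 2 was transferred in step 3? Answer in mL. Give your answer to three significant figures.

0.801 mL

Step 1: 0.15 mL brought to 21.9 mL → factor 21.9/0.15 = 146
Step 2: 420 μL + 3.9 mL = 4320 μL total → factor 4320/420 = 10.286
Step 3: v brought to 20 mL → factor = 20 mL/v
Product of known-step factors = 1501.7
Overall factor = 1.50 M / (4.00 × 10^4 nM) = 37500
Step-3 factor = 37500 / 1501.7 = 24.971
v = 20 mL / 24.971 = 0.801 mL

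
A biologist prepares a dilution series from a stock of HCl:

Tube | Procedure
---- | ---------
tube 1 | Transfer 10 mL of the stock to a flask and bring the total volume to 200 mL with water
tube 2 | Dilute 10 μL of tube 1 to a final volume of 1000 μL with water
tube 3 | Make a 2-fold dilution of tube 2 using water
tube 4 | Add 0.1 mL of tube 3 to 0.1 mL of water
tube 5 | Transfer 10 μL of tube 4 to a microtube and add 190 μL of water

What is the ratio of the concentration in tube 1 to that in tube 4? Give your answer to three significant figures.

Step 1: 10 mL brought to 200 mL → factor 200/10 = 20
Step 2: 10 μL brought to 1000 μL → factor 1000/10 = 100
Step 3: 2-fold → factor 2
Step 4: 0.1 mL + 0.1 mL = 0.2 mL total → factor 0.2/0.1 = 2
Dilution factor to tube 1 = 20; to tube 4 = 8000
[tube 1]/[tube 4] = (factor to tube 4)/(factor to tube 1) = 8000/20 = 400

400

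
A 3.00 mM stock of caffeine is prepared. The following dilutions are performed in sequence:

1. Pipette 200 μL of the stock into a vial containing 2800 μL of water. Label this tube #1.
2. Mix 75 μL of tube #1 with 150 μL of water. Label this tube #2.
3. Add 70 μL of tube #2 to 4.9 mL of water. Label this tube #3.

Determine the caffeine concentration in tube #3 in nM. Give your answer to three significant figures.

939 nM

Step 1: 200 μL + 2800 μL = 3000 μL total → factor 3000/200 = 15
Step 2: 75 μL + 150 μL = 225 μL total → factor 225/75 = 3
Step 3: 70 μL + 4.9 mL = 4970 μL total → factor 4970/70 = 71
Overall dilution factor = 15 × 3 × 71 = 3195
Final = 3.00 mM / 3195 = 0.0009390 mM = 939 nM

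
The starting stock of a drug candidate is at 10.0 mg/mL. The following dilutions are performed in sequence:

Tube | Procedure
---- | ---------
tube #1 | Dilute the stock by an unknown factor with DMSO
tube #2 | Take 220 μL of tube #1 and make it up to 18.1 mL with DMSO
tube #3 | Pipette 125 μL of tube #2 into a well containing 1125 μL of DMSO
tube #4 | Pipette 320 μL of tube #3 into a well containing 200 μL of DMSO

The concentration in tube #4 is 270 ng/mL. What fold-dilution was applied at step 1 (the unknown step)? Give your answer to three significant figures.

27.7-fold

Step 1: unknown factor x
Step 2: 220 μL brought to 18.1 mL → factor 18100/220 = 82.273
Step 3: 125 μL + 1125 μL = 1250 μL total → factor 1250/125 = 10
Step 4: 320 μL + 200 μL = 520 μL total → factor 520/320 = 1.625
Product of known-step factors = 1336.9
Overall factor = 10.0 mg/mL / (270 ng/mL) = 37037
x = 37037 / 1336.9 = 27.7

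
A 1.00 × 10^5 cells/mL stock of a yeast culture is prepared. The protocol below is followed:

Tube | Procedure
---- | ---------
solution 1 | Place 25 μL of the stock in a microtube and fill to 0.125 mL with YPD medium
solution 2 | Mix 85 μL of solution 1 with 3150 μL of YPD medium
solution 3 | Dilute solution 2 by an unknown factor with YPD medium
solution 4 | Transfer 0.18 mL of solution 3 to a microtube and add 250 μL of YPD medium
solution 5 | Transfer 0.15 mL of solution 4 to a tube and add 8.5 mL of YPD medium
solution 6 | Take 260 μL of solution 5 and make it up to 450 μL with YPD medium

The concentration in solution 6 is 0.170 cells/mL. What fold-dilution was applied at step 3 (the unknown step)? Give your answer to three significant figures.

Step 1: 25 μL brought to 0.125 mL → factor 125/25 = 5
Step 2: 85 μL + 3150 μL = 3235 μL total → factor 3235/85 = 38.059
Step 3: unknown factor x
Step 4: 0.18 mL + 250 μL = 0.43 mL total → factor 0.43/0.18 = 2.3889
Step 5: 0.15 mL + 8.5 mL = 8.65 mL total → factor 8.65/0.15 = 57.667
Step 6: 260 μL brought to 450 μL → factor 450/260 = 1.7308
Product of known-step factors = 45372
Overall factor = 1.00 × 10^5 cells/mL / (0.170 cells/mL) = 5.8824 × 10^5
x = 5.8824 × 10^5 / 45372 = 13.0

13.0-fold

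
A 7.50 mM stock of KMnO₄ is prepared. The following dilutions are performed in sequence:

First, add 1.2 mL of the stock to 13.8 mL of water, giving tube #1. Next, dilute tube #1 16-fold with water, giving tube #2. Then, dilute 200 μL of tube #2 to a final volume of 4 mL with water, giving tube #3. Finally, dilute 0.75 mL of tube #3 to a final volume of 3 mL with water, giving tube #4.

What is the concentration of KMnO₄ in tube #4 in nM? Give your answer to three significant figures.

469 nM

Step 1: 1.2 mL + 13.8 mL = 15 mL total → factor 15/1.2 = 12.5
Step 2: 16-fold → factor 16
Step 3: 200 μL brought to 4 mL → factor 4000/200 = 20
Step 4: 0.75 mL brought to 3 mL → factor 3/0.75 = 4
Overall dilution factor = 12.5 × 16 × 20 × 4 = 16000
Final = 7.50 mM / 16000 = 0.0004687 mM = 469 nM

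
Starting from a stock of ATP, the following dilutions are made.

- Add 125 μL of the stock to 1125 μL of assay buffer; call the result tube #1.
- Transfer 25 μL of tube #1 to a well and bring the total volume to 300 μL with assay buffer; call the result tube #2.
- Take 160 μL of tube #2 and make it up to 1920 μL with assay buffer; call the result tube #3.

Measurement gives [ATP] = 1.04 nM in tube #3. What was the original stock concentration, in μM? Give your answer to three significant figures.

1.50 μM

Step 1: 125 μL + 1125 μL = 1250 μL total → factor 1250/125 = 10
Step 2: 25 μL brought to 300 μL → factor 300/25 = 12
Step 3: 160 μL brought to 1920 μL → factor 1920/160 = 12
Overall dilution factor = 10 × 12 × 12 = 1440
Stock = 1.04 nM × 1440 = 1498 nM = 1.50 μM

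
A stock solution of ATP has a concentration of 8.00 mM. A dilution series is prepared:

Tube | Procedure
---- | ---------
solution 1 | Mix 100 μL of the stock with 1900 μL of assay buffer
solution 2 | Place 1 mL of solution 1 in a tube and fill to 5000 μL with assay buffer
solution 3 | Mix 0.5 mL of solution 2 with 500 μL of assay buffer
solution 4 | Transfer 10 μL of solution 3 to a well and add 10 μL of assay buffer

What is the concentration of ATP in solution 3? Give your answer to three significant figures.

Step 1: 100 μL + 1900 μL = 2000 μL total → factor 2000/100 = 20
Step 2: 1 mL brought to 5000 μL → factor 5/1 = 5
Step 3: 0.5 mL + 500 μL = 1 mL total → factor 1/0.5 = 2
Dilution factor through solution 3 = 20 × 5 × 2 = 200
[solution 3] = 8.00 mM / 200 = 0.0400 mM

0.0400 mM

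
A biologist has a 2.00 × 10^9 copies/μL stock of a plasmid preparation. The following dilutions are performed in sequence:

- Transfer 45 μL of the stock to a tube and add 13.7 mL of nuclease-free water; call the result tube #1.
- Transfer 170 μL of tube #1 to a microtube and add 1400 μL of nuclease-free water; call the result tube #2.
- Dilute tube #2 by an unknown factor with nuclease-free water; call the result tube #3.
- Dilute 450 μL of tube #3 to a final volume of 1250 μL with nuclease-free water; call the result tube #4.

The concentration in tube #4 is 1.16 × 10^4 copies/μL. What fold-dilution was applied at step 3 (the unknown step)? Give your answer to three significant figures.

22.0-fold

Step 1: 45 μL + 13.7 mL = 13745 μL total → factor 13745/45 = 305.44
Step 2: 170 μL + 1400 μL = 1570 μL total → factor 1570/170 = 9.2353
Step 3: unknown factor x
Step 4: 450 μL brought to 1250 μL → factor 1250/450 = 2.7778
Product of known-step factors = 7835.7
Overall factor = 2.00 × 10^9 copies/μL / (1.16 × 10^4 copies/μL) = 1.7241 × 10^5
x = 1.7241 × 10^5 / 7835.7 = 22.0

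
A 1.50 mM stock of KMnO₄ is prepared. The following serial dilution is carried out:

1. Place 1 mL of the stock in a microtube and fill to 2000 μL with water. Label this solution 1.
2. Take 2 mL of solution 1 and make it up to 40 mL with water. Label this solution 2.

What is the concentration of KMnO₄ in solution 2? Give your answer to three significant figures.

0.0375 mM

Step 1: 1 mL brought to 2000 μL → factor 2/1 = 2
Step 2: 2 mL brought to 40 mL → factor 40/2 = 20
Overall dilution factor = 2 × 20 = 40
Final = 1.50 mM / 40 = 0.0375 mM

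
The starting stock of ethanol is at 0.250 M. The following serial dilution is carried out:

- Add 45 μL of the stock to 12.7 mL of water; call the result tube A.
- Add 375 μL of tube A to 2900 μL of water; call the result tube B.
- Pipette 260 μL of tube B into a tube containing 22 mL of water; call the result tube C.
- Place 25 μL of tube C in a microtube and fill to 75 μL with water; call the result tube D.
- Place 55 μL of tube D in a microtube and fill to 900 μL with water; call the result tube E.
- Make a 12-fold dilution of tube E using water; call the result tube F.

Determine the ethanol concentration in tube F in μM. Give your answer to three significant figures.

0.00200 μM

Step 1: 45 μL + 12.7 mL = 12745 μL total → factor 12745/45 = 283.22
Step 2: 375 μL + 2900 μL = 3275 μL total → factor 3275/375 = 8.7333
Step 3: 260 μL + 22 mL = 22260 μL total → factor 22260/260 = 85.615
Step 4: 25 μL brought to 75 μL → factor 75/25 = 3
Step 5: 55 μL brought to 900 μL → factor 900/55 = 16.364
Step 6: 12-fold → factor 12
Overall dilution factor = 283.22 × 8.7333 × 85.615 × 3 × 16.364 × 12 = 1.2475 × 10^8
Final = 0.250 M / 1.2475 × 10^8 = 2.004 × 10^-9 M = 0.00200 μM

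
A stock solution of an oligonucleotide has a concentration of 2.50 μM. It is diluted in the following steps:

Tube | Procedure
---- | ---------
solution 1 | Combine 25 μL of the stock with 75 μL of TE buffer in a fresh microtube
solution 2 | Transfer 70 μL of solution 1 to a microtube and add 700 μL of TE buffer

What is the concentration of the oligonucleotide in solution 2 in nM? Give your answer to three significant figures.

56.8 nM

Step 1: 25 μL + 75 μL = 100 μL total → factor 100/25 = 4
Step 2: 70 μL + 700 μL = 770 μL total → factor 770/70 = 11
Overall dilution factor = 4 × 11 = 44
Final = 2.50 μM / 44 = 0.05682 μM = 56.8 nM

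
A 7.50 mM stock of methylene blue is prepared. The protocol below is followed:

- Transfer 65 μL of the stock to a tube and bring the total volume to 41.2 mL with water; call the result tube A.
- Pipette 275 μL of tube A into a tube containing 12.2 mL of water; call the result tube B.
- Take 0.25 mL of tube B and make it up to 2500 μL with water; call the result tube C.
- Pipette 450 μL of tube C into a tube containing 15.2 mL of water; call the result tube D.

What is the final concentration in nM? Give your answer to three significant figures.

0.750 nM

Step 1: 65 μL brought to 41.2 mL → factor 41200/65 = 633.85
Step 2: 275 μL + 12.2 mL = 12475 μL total → factor 12475/275 = 45.364
Step 3: 0.25 mL brought to 2500 μL → factor 2.5/0.25 = 10
Step 4: 450 μL + 15.2 mL = 15650 μL total → factor 15650/450 = 34.778
Overall dilution factor = 633.85 × 45.364 × 10 × 34.778 = 9.9999 × 10^6
Final = 7.50 mM / 9.9999 × 10^6 = 7.500 × 10^-7 mM = 0.750 nM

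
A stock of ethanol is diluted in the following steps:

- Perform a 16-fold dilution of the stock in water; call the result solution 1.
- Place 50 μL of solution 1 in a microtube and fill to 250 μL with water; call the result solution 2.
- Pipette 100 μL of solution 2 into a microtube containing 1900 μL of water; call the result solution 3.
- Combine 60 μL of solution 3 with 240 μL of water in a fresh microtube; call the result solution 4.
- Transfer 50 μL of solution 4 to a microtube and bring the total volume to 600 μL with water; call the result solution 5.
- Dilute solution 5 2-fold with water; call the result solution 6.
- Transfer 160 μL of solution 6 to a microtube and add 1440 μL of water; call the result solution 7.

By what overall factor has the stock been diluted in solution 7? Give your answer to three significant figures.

Step 1: 16-fold → factor 16
Step 2: 50 μL brought to 250 μL → factor 250/50 = 5
Step 3: 100 μL + 1900 μL = 2000 μL total → factor 2000/100 = 20
Step 4: 60 μL + 240 μL = 300 μL total → factor 300/60 = 5
Step 5: 50 μL brought to 600 μL → factor 600/50 = 12
Step 6: 2-fold → factor 2
Step 7: 160 μL + 1440 μL = 1600 μL total → factor 1600/160 = 10
Overall dilution factor = 16 × 5 × 20 × 5 × 12 × 2 × 10 = 1.92 × 10^6

1.92 × 10^6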